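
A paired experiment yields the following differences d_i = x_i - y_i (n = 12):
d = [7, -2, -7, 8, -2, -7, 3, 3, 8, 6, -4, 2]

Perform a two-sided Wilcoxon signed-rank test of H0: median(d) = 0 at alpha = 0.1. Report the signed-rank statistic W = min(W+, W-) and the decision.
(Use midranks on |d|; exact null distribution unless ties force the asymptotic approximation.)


Step 1: Drop any zero differences (none here) and take |d_i|.
|d| = [7, 2, 7, 8, 2, 7, 3, 3, 8, 6, 4, 2]
Step 2: Midrank |d_i| (ties get averaged ranks).
ranks: |7|->9, |2|->2, |7|->9, |8|->11.5, |2|->2, |7|->9, |3|->4.5, |3|->4.5, |8|->11.5, |6|->7, |4|->6, |2|->2
Step 3: Attach original signs; sum ranks with positive sign and with negative sign.
W+ = 9 + 11.5 + 4.5 + 4.5 + 11.5 + 7 + 2 = 50
W- = 2 + 9 + 2 + 9 + 6 = 28
(Check: W+ + W- = 78 should equal n(n+1)/2 = 78.)
Step 4: Test statistic W = min(W+, W-) = 28.
Step 5: Ties in |d|, so use the tie-corrected normal approximation.
        E[W] = n(n+1)/4 = 12*13/4 = 39.
        Tie groups: |d|=2 (t=3), |d|=3 (t=2), |d|=7 (t=3), |d|=8 (t=2); sum(t^3 - t) = 60.
        Var[W] = n(n+1)(2n+1)/24 - sum(t^3-t)/48 = 3900/24 - 60/48 = 161.25.
        z = (W - E[W]) / sqrt(Var[W]) = (28 - 39) / 12.6984 = -0.8662.
        Two-sided p = 2*Phi(z) = 0.386354.
Step 6: alpha = 0.1. fail to reject H0.

W+ = 50, W- = 28, W = min = 28, p = 0.386354, fail to reject H0.


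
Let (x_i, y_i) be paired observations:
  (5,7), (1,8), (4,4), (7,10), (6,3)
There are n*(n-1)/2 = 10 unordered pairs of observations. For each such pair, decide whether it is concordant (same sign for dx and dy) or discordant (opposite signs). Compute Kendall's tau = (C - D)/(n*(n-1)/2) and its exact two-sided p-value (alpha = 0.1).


Step 1: Enumerate the 10 unordered pairs (i,j) with i<j and classify each by sign(x_j-x_i) * sign(y_j-y_i).
  (1,2):dx=-4,dy=+1->D; (1,3):dx=-1,dy=-3->C; (1,4):dx=+2,dy=+3->C; (1,5):dx=+1,dy=-4->D
  (2,3):dx=+3,dy=-4->D; (2,4):dx=+6,dy=+2->C; (2,5):dx=+5,dy=-5->D; (3,4):dx=+3,dy=+6->C
  (3,5):dx=+2,dy=-1->D; (4,5):dx=-1,dy=-7->C
Step 2: C = 5, D = 5, total pairs = 10.
Step 3: tau = (C - D)/(n(n-1)/2) = (5 - 5)/10 = 0.000000.
Step 4: Exact two-sided p-value (enumerate n! = 120 permutations of y under H0): p = 1.000000.
Step 5: alpha = 0.1. fail to reject H0.

tau_b = 0.0000 (C=5, D=5), p = 1.000000, fail to reject H0.


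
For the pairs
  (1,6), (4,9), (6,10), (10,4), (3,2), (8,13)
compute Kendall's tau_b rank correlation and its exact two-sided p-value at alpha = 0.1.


Step 1: Enumerate the 15 unordered pairs (i,j) with i<j and classify each by sign(x_j-x_i) * sign(y_j-y_i).
  (1,2):dx=+3,dy=+3->C; (1,3):dx=+5,dy=+4->C; (1,4):dx=+9,dy=-2->D; (1,5):dx=+2,dy=-4->D
  (1,6):dx=+7,dy=+7->C; (2,3):dx=+2,dy=+1->C; (2,4):dx=+6,dy=-5->D; (2,5):dx=-1,dy=-7->C
  (2,6):dx=+4,dy=+4->C; (3,4):dx=+4,dy=-6->D; (3,5):dx=-3,dy=-8->C; (3,6):dx=+2,dy=+3->C
  (4,5):dx=-7,dy=-2->C; (4,6):dx=-2,dy=+9->D; (5,6):dx=+5,dy=+11->C
Step 2: C = 10, D = 5, total pairs = 15.
Step 3: tau = (C - D)/(n(n-1)/2) = (10 - 5)/15 = 0.333333.
Step 4: Exact two-sided p-value (enumerate n! = 720 permutations of y under H0): p = 0.469444.
Step 5: alpha = 0.1. fail to reject H0.

tau_b = 0.3333 (C=10, D=5), p = 0.469444, fail to reject H0.


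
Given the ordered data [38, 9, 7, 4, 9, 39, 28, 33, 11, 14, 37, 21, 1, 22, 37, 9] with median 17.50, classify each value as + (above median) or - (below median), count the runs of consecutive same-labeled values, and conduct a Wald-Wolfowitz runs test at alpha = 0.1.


Step 1: Compute median = 17.50; label A = above, B = below.
Labels in order: ABBBBAAABBAABAAB  (n_A = 8, n_B = 8)
Step 2: Count runs R = 8.
Step 3: Under H0 (random ordering), E[R] = 2*n_A*n_B/(n_A+n_B) + 1 = 2*8*8/16 + 1 = 9.0000.
        Var[R] = 2*n_A*n_B*(2*n_A*n_B - n_A - n_B) / ((n_A+n_B)^2 * (n_A+n_B-1)) = 14336/3840 = 3.7333.
        SD[R] = 1.9322.
Step 4: Continuity-corrected z = (R + 0.5 - E[R]) / SD[R] = (8 + 0.5 - 9.0000) / 1.9322 = -0.2588.
Step 5: Two-sided p-value via normal approximation = 2*(1 - Phi(|z|)) = 0.795809.
Step 6: alpha = 0.1. fail to reject H0.

R = 8, z = -0.2588, p = 0.795809, fail to reject H0.


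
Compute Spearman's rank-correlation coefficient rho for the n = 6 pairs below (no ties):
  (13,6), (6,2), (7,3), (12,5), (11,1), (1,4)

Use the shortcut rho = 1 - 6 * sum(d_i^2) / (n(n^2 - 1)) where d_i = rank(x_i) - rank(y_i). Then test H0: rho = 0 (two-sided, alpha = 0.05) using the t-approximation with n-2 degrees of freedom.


Step 1: Rank x and y separately (midranks; no ties here).
rank(x): 13->6, 6->2, 7->3, 12->5, 11->4, 1->1
rank(y): 6->6, 2->2, 3->3, 5->5, 1->1, 4->4
Step 2: d_i = R_x(i) - R_y(i); compute d_i^2.
  (6-6)^2=0, (2-2)^2=0, (3-3)^2=0, (5-5)^2=0, (4-1)^2=9, (1-4)^2=9
sum(d^2) = 18.
Step 3: rho = 1 - 6*18 / (6*(6^2 - 1)) = 1 - 108/210 = 0.485714.
Step 4: Under H0, t = rho * sqrt((n-2)/(1-rho^2)) = 1.1113 ~ t(4).
Step 5: Two-sided p-value from the t-distribution with 4 df = 0.328723.
Step 6: alpha = 0.05. fail to reject H0.

rho = 0.4857, p = 0.328723, fail to reject H0 at alpha = 0.05.


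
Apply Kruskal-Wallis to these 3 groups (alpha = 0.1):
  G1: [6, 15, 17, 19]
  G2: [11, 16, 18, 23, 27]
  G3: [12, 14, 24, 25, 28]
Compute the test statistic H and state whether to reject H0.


Step 1: Combine all N = 14 observations and assign midranks.
sorted (value, group, rank): (6,G1,1), (11,G2,2), (12,G3,3), (14,G3,4), (15,G1,5), (16,G2,6), (17,G1,7), (18,G2,8), (19,G1,9), (23,G2,10), (24,G3,11), (25,G3,12), (27,G2,13), (28,G3,14)
Step 2: Sum ranks within each group.
R_1 = 22 (n_1 = 4)
R_2 = 39 (n_2 = 5)
R_3 = 44 (n_3 = 5)
Step 3: H = 12/(N(N+1)) * sum(R_i^2/n_i) - 3(N+1)
     = 12/(14*15) * (22^2/4 + 39^2/5 + 44^2/5) - 3*15
     = 0.057143 * 812.4 - 45
     = 1.422857.
Step 4: No ties, so H is used without correction.
Step 5: Under H0, H ~ chi^2(2); p-value = 0.490942.
Step 6: alpha = 0.1. fail to reject H0.

H = 1.4229, df = 2, p = 0.490942, fail to reject H0.


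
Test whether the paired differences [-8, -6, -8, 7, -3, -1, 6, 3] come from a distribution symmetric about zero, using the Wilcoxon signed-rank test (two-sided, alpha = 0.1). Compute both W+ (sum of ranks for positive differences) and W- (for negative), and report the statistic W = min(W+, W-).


Step 1: Drop any zero differences (none here) and take |d_i|.
|d| = [8, 6, 8, 7, 3, 1, 6, 3]
Step 2: Midrank |d_i| (ties get averaged ranks).
ranks: |8|->7.5, |6|->4.5, |8|->7.5, |7|->6, |3|->2.5, |1|->1, |6|->4.5, |3|->2.5
Step 3: Attach original signs; sum ranks with positive sign and with negative sign.
W+ = 6 + 4.5 + 2.5 = 13
W- = 7.5 + 4.5 + 7.5 + 2.5 + 1 = 23
(Check: W+ + W- = 36 should equal n(n+1)/2 = 36.)
Step 4: Test statistic W = min(W+, W-) = 13.
Step 5: Ties in |d|, so use the tie-corrected normal approximation.
        E[W] = n(n+1)/4 = 8*9/4 = 18.
        Tie groups: |d|=3 (t=2), |d|=6 (t=2), |d|=8 (t=2); sum(t^3 - t) = 18.
        Var[W] = n(n+1)(2n+1)/24 - sum(t^3-t)/48 = 1224/24 - 18/48 = 50.625.
        z = (W - E[W]) / sqrt(Var[W]) = (13 - 18) / 7.1151 = -0.7027.
        Two-sided p = 2*Phi(z) = 0.482225.
Step 6: alpha = 0.1. fail to reject H0.

W+ = 13, W- = 23, W = min = 13, p = 0.482225, fail to reject H0.


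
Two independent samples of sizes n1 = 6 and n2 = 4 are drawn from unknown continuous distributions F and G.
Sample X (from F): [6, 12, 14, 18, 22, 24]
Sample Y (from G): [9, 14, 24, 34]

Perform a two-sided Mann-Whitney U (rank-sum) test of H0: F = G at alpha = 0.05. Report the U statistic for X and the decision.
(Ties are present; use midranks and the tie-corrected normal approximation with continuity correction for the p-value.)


Step 1: Combine and sort all 10 observations; assign midranks.
sorted (value, group): (6,X), (9,Y), (12,X), (14,X), (14,Y), (18,X), (22,X), (24,X), (24,Y), (34,Y)
ranks: 6->1, 9->2, 12->3, 14->4.5, 14->4.5, 18->6, 22->7, 24->8.5, 24->8.5, 34->10
Step 2: Rank sum for X: R1 = 1 + 3 + 4.5 + 6 + 7 + 8.5 = 30.
Step 3: U_X = R1 - n1(n1+1)/2 = 30 - 6*7/2 = 30 - 21 = 9.
       U_Y = n1*n2 - U_X = 24 - 9 = 15.
Step 4: Ties are present, so use the tie-corrected normal approximation (with continuity correction) for the p-value.
Step 5: p-value = 0.591778; compare to alpha = 0.05. fail to reject H0.

U_X = 9, p = 0.591778, fail to reject H0 at alpha = 0.05.


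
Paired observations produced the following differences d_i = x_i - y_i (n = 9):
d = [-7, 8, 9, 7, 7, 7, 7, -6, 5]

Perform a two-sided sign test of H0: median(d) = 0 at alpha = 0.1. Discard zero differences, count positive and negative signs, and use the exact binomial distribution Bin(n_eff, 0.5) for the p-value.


Step 1: Discard zero differences. Original n = 9; n_eff = number of nonzero differences = 9.
Nonzero differences (with sign): -7, +8, +9, +7, +7, +7, +7, -6, +5
Step 2: Count signs: positive = 7, negative = 2.
Step 3: Under H0: P(positive) = 0.5, so the number of positives S ~ Bin(9, 0.5).
Step 4: Two-sided exact p-value = sum of Bin(9,0.5) probabilities at or below the observed probability = 0.179688.
Step 5: alpha = 0.1. fail to reject H0.

n_eff = 9, pos = 7, neg = 2, p = 0.179688, fail to reject H0.


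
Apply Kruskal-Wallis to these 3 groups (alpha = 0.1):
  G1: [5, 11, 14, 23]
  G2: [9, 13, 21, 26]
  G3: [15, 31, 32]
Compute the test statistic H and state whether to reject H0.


Step 1: Combine all N = 11 observations and assign midranks.
sorted (value, group, rank): (5,G1,1), (9,G2,2), (11,G1,3), (13,G2,4), (14,G1,5), (15,G3,6), (21,G2,7), (23,G1,8), (26,G2,9), (31,G3,10), (32,G3,11)
Step 2: Sum ranks within each group.
R_1 = 17 (n_1 = 4)
R_2 = 22 (n_2 = 4)
R_3 = 27 (n_3 = 3)
Step 3: H = 12/(N(N+1)) * sum(R_i^2/n_i) - 3(N+1)
     = 12/(11*12) * (17^2/4 + 22^2/4 + 27^2/3) - 3*12
     = 0.090909 * 436.25 - 36
     = 3.659091.
Step 4: No ties, so H is used without correction.
Step 5: Under H0, H ~ chi^2(2); p-value = 0.160486.
Step 6: alpha = 0.1. fail to reject H0.

H = 3.6591, df = 2, p = 0.160486, fail to reject H0.


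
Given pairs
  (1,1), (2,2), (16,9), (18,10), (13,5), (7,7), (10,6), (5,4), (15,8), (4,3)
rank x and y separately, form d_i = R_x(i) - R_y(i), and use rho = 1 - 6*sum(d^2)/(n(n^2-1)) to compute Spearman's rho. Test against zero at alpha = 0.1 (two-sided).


Step 1: Rank x and y separately (midranks; no ties here).
rank(x): 1->1, 2->2, 16->9, 18->10, 13->7, 7->5, 10->6, 5->4, 15->8, 4->3
rank(y): 1->1, 2->2, 9->9, 10->10, 5->5, 7->7, 6->6, 4->4, 8->8, 3->3
Step 2: d_i = R_x(i) - R_y(i); compute d_i^2.
  (1-1)^2=0, (2-2)^2=0, (9-9)^2=0, (10-10)^2=0, (7-5)^2=4, (5-7)^2=4, (6-6)^2=0, (4-4)^2=0, (8-8)^2=0, (3-3)^2=0
sum(d^2) = 8.
Step 3: rho = 1 - 6*8 / (10*(10^2 - 1)) = 1 - 48/990 = 0.951515.
Step 4: Under H0, t = rho * sqrt((n-2)/(1-rho^2)) = 8.7493 ~ t(8).
Step 5: Two-sided p-value from the t-distribution with 8 df = 0.000023.
Step 6: alpha = 0.1. reject H0.

rho = 0.9515, p = 0.000023, reject H0 at alpha = 0.1.


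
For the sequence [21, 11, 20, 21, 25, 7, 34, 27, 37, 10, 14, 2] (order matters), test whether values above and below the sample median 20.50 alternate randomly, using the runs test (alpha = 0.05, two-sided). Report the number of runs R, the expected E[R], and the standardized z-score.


Step 1: Compute median = 20.50; label A = above, B = below.
Labels in order: ABBAABAAABBB  (n_A = 6, n_B = 6)
Step 2: Count runs R = 6.
Step 3: Under H0 (random ordering), E[R] = 2*n_A*n_B/(n_A+n_B) + 1 = 2*6*6/12 + 1 = 7.0000.
        Var[R] = 2*n_A*n_B*(2*n_A*n_B - n_A - n_B) / ((n_A+n_B)^2 * (n_A+n_B-1)) = 4320/1584 = 2.7273.
        SD[R] = 1.6514.
Step 4: Continuity-corrected z = (R + 0.5 - E[R]) / SD[R] = (6 + 0.5 - 7.0000) / 1.6514 = -0.3028.
Step 5: Two-sided p-value via normal approximation = 2*(1 - Phi(|z|)) = 0.762069.
Step 6: alpha = 0.05. fail to reject H0.

R = 6, z = -0.3028, p = 0.762069, fail to reject H0.


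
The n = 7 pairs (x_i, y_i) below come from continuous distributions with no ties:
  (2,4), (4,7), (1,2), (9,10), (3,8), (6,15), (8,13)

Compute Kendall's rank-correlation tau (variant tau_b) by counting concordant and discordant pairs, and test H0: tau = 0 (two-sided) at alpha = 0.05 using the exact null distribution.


Step 1: Enumerate the 21 unordered pairs (i,j) with i<j and classify each by sign(x_j-x_i) * sign(y_j-y_i).
  (1,2):dx=+2,dy=+3->C; (1,3):dx=-1,dy=-2->C; (1,4):dx=+7,dy=+6->C; (1,5):dx=+1,dy=+4->C
  (1,6):dx=+4,dy=+11->C; (1,7):dx=+6,dy=+9->C; (2,3):dx=-3,dy=-5->C; (2,4):dx=+5,dy=+3->C
  (2,5):dx=-1,dy=+1->D; (2,6):dx=+2,dy=+8->C; (2,7):dx=+4,dy=+6->C; (3,4):dx=+8,dy=+8->C
  (3,5):dx=+2,dy=+6->C; (3,6):dx=+5,dy=+13->C; (3,7):dx=+7,dy=+11->C; (4,5):dx=-6,dy=-2->C
  (4,6):dx=-3,dy=+5->D; (4,7):dx=-1,dy=+3->D; (5,6):dx=+3,dy=+7->C; (5,7):dx=+5,dy=+5->C
  (6,7):dx=+2,dy=-2->D
Step 2: C = 17, D = 4, total pairs = 21.
Step 3: tau = (C - D)/(n(n-1)/2) = (17 - 4)/21 = 0.619048.
Step 4: Exact two-sided p-value (enumerate n! = 5040 permutations of y under H0): p = 0.069048.
Step 5: alpha = 0.05. fail to reject H0.

tau_b = 0.6190 (C=17, D=4), p = 0.069048, fail to reject H0.


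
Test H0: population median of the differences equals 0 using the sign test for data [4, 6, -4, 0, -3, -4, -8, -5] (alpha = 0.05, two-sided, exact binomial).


Step 1: Discard zero differences. Original n = 8; n_eff = number of nonzero differences = 7.
Nonzero differences (with sign): +4, +6, -4, -3, -4, -8, -5
Step 2: Count signs: positive = 2, negative = 5.
Step 3: Under H0: P(positive) = 0.5, so the number of positives S ~ Bin(7, 0.5).
Step 4: Two-sided exact p-value = sum of Bin(7,0.5) probabilities at or below the observed probability = 0.453125.
Step 5: alpha = 0.05. fail to reject H0.

n_eff = 7, pos = 2, neg = 5, p = 0.453125, fail to reject H0.


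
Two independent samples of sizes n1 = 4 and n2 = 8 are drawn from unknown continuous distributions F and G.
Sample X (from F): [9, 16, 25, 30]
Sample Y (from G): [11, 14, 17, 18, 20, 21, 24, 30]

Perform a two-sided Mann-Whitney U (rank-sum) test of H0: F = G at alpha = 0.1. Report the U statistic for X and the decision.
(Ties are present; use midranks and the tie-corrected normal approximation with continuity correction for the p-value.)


Step 1: Combine and sort all 12 observations; assign midranks.
sorted (value, group): (9,X), (11,Y), (14,Y), (16,X), (17,Y), (18,Y), (20,Y), (21,Y), (24,Y), (25,X), (30,X), (30,Y)
ranks: 9->1, 11->2, 14->3, 16->4, 17->5, 18->6, 20->7, 21->8, 24->9, 25->10, 30->11.5, 30->11.5
Step 2: Rank sum for X: R1 = 1 + 4 + 10 + 11.5 = 26.5.
Step 3: U_X = R1 - n1(n1+1)/2 = 26.5 - 4*5/2 = 26.5 - 10 = 16.5.
       U_Y = n1*n2 - U_X = 32 - 16.5 = 15.5.
Step 4: Ties are present, so use the tie-corrected normal approximation (with continuity correction) for the p-value.
Step 5: p-value = 1.000000; compare to alpha = 0.1. fail to reject H0.

U_X = 16.5, p = 1.000000, fail to reject H0 at alpha = 0.1.


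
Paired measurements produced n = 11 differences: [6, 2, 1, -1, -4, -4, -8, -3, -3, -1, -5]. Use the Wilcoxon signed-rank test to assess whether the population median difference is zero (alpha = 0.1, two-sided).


Step 1: Drop any zero differences (none here) and take |d_i|.
|d| = [6, 2, 1, 1, 4, 4, 8, 3, 3, 1, 5]
Step 2: Midrank |d_i| (ties get averaged ranks).
ranks: |6|->10, |2|->4, |1|->2, |1|->2, |4|->7.5, |4|->7.5, |8|->11, |3|->5.5, |3|->5.5, |1|->2, |5|->9
Step 3: Attach original signs; sum ranks with positive sign and with negative sign.
W+ = 10 + 4 + 2 = 16
W- = 2 + 7.5 + 7.5 + 11 + 5.5 + 5.5 + 2 + 9 = 50
(Check: W+ + W- = 66 should equal n(n+1)/2 = 66.)
Step 4: Test statistic W = min(W+, W-) = 16.
Step 5: Ties in |d|, so use the tie-corrected normal approximation.
        E[W] = n(n+1)/4 = 11*12/4 = 33.
        Tie groups: |d|=1 (t=3), |d|=3 (t=2), |d|=4 (t=2); sum(t^3 - t) = 36.
        Var[W] = n(n+1)(2n+1)/24 - sum(t^3-t)/48 = 3036/24 - 36/48 = 125.75.
        z = (W - E[W]) / sqrt(Var[W]) = (16 - 33) / 11.2138 = -1.5160.
        Two-sided p = 2*Phi(z) = 0.129523.
Step 6: alpha = 0.1. fail to reject H0.

W+ = 16, W- = 50, W = min = 16, p = 0.129523, fail to reject H0.


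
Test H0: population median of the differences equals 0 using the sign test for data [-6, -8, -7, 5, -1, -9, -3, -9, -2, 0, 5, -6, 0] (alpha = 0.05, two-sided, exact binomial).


Step 1: Discard zero differences. Original n = 13; n_eff = number of nonzero differences = 11.
Nonzero differences (with sign): -6, -8, -7, +5, -1, -9, -3, -9, -2, +5, -6
Step 2: Count signs: positive = 2, negative = 9.
Step 3: Under H0: P(positive) = 0.5, so the number of positives S ~ Bin(11, 0.5).
Step 4: Two-sided exact p-value = sum of Bin(11,0.5) probabilities at or below the observed probability = 0.065430.
Step 5: alpha = 0.05. fail to reject H0.

n_eff = 11, pos = 2, neg = 9, p = 0.065430, fail to reject H0.


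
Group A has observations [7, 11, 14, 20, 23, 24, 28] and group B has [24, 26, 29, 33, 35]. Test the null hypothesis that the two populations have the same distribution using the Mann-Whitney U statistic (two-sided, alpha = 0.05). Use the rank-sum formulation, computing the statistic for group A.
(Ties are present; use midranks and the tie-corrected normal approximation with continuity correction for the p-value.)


Step 1: Combine and sort all 12 observations; assign midranks.
sorted (value, group): (7,X), (11,X), (14,X), (20,X), (23,X), (24,X), (24,Y), (26,Y), (28,X), (29,Y), (33,Y), (35,Y)
ranks: 7->1, 11->2, 14->3, 20->4, 23->5, 24->6.5, 24->6.5, 26->8, 28->9, 29->10, 33->11, 35->12
Step 2: Rank sum for X: R1 = 1 + 2 + 3 + 4 + 5 + 6.5 + 9 = 30.5.
Step 3: U_X = R1 - n1(n1+1)/2 = 30.5 - 7*8/2 = 30.5 - 28 = 2.5.
       U_Y = n1*n2 - U_X = 35 - 2.5 = 32.5.
Step 4: Ties are present, so use the tie-corrected normal approximation (with continuity correction) for the p-value.
Step 5: p-value = 0.018328; compare to alpha = 0.05. reject H0.

U_X = 2.5, p = 0.018328, reject H0 at alpha = 0.05.


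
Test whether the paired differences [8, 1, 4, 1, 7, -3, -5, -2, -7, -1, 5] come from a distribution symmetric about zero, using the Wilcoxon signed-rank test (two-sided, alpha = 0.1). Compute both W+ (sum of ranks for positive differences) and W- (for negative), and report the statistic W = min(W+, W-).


Step 1: Drop any zero differences (none here) and take |d_i|.
|d| = [8, 1, 4, 1, 7, 3, 5, 2, 7, 1, 5]
Step 2: Midrank |d_i| (ties get averaged ranks).
ranks: |8|->11, |1|->2, |4|->6, |1|->2, |7|->9.5, |3|->5, |5|->7.5, |2|->4, |7|->9.5, |1|->2, |5|->7.5
Step 3: Attach original signs; sum ranks with positive sign and with negative sign.
W+ = 11 + 2 + 6 + 2 + 9.5 + 7.5 = 38
W- = 5 + 7.5 + 4 + 9.5 + 2 = 28
(Check: W+ + W- = 66 should equal n(n+1)/2 = 66.)
Step 4: Test statistic W = min(W+, W-) = 28.
Step 5: Ties in |d|, so use the tie-corrected normal approximation.
        E[W] = n(n+1)/4 = 11*12/4 = 33.
        Tie groups: |d|=1 (t=3), |d|=5 (t=2), |d|=7 (t=2); sum(t^3 - t) = 36.
        Var[W] = n(n+1)(2n+1)/24 - sum(t^3-t)/48 = 3036/24 - 36/48 = 125.75.
        z = (W - E[W]) / sqrt(Var[W]) = (28 - 33) / 11.2138 = -0.4459.
        Two-sided p = 2*Phi(z) = 0.655685.
Step 6: alpha = 0.1. fail to reject H0.

W+ = 38, W- = 28, W = min = 28, p = 0.655685, fail to reject H0.


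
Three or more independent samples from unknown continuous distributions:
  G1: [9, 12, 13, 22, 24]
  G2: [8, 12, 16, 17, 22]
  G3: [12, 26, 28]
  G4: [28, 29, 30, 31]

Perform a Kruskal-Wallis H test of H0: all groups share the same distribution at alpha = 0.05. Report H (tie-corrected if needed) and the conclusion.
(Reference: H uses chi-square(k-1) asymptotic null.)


Step 1: Combine all N = 17 observations and assign midranks.
sorted (value, group, rank): (8,G2,1), (9,G1,2), (12,G1,4), (12,G2,4), (12,G3,4), (13,G1,6), (16,G2,7), (17,G2,8), (22,G1,9.5), (22,G2,9.5), (24,G1,11), (26,G3,12), (28,G3,13.5), (28,G4,13.5), (29,G4,15), (30,G4,16), (31,G4,17)
Step 2: Sum ranks within each group.
R_1 = 32.5 (n_1 = 5)
R_2 = 29.5 (n_2 = 5)
R_3 = 29.5 (n_3 = 3)
R_4 = 61.5 (n_4 = 4)
Step 3: H = 12/(N(N+1)) * sum(R_i^2/n_i) - 3(N+1)
     = 12/(17*18) * (32.5^2/5 + 29.5^2/5 + 29.5^2/3 + 61.5^2/4) - 3*18
     = 0.039216 * 1620.95 - 54
     = 9.566503.
Step 4: Ties present; correction factor C = 1 - 36/(17^3 - 17) = 0.992647. Corrected H = 9.566503 / 0.992647 = 9.637366.
Step 5: Under H0, H ~ chi^2(3); p-value = 0.021914.
Step 6: alpha = 0.05. reject H0.

H = 9.6374, df = 3, p = 0.021914, reject H0.


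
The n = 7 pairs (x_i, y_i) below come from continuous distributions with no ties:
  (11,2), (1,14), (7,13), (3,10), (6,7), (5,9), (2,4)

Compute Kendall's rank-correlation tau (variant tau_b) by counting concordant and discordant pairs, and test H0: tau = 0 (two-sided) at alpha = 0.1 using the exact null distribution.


Step 1: Enumerate the 21 unordered pairs (i,j) with i<j and classify each by sign(x_j-x_i) * sign(y_j-y_i).
  (1,2):dx=-10,dy=+12->D; (1,3):dx=-4,dy=+11->D; (1,4):dx=-8,dy=+8->D; (1,5):dx=-5,dy=+5->D
  (1,6):dx=-6,dy=+7->D; (1,7):dx=-9,dy=+2->D; (2,3):dx=+6,dy=-1->D; (2,4):dx=+2,dy=-4->D
  (2,5):dx=+5,dy=-7->D; (2,6):dx=+4,dy=-5->D; (2,7):dx=+1,dy=-10->D; (3,4):dx=-4,dy=-3->C
  (3,5):dx=-1,dy=-6->C; (3,6):dx=-2,dy=-4->C; (3,7):dx=-5,dy=-9->C; (4,5):dx=+3,dy=-3->D
  (4,6):dx=+2,dy=-1->D; (4,7):dx=-1,dy=-6->C; (5,6):dx=-1,dy=+2->D; (5,7):dx=-4,dy=-3->C
  (6,7):dx=-3,dy=-5->C
Step 2: C = 7, D = 14, total pairs = 21.
Step 3: tau = (C - D)/(n(n-1)/2) = (7 - 14)/21 = -0.333333.
Step 4: Exact two-sided p-value (enumerate n! = 5040 permutations of y under H0): p = 0.381349.
Step 5: alpha = 0.1. fail to reject H0.

tau_b = -0.3333 (C=7, D=14), p = 0.381349, fail to reject H0.


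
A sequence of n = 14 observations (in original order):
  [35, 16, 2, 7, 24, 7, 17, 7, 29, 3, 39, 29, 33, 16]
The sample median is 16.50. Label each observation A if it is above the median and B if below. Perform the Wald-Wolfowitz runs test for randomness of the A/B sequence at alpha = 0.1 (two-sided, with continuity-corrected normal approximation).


Step 1: Compute median = 16.50; label A = above, B = below.
Labels in order: ABBBABABABAAAB  (n_A = 7, n_B = 7)
Step 2: Count runs R = 10.
Step 3: Under H0 (random ordering), E[R] = 2*n_A*n_B/(n_A+n_B) + 1 = 2*7*7/14 + 1 = 8.0000.
        Var[R] = 2*n_A*n_B*(2*n_A*n_B - n_A - n_B) / ((n_A+n_B)^2 * (n_A+n_B-1)) = 8232/2548 = 3.2308.
        SD[R] = 1.7974.
Step 4: Continuity-corrected z = (R - 0.5 - E[R]) / SD[R] = (10 - 0.5 - 8.0000) / 1.7974 = 0.8345.
Step 5: Two-sided p-value via normal approximation = 2*(1 - Phi(|z|)) = 0.403986.
Step 6: alpha = 0.1. fail to reject H0.

R = 10, z = 0.8345, p = 0.403986, fail to reject H0.


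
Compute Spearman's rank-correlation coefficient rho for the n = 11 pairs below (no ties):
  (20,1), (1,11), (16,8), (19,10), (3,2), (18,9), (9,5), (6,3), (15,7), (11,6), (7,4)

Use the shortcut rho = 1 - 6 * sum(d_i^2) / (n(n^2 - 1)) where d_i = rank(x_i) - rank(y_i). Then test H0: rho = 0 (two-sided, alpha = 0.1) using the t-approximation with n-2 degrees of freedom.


Step 1: Rank x and y separately (midranks; no ties here).
rank(x): 20->11, 1->1, 16->8, 19->10, 3->2, 18->9, 9->5, 6->3, 15->7, 11->6, 7->4
rank(y): 1->1, 11->11, 8->8, 10->10, 2->2, 9->9, 5->5, 3->3, 7->7, 6->6, 4->4
Step 2: d_i = R_x(i) - R_y(i); compute d_i^2.
  (11-1)^2=100, (1-11)^2=100, (8-8)^2=0, (10-10)^2=0, (2-2)^2=0, (9-9)^2=0, (5-5)^2=0, (3-3)^2=0, (7-7)^2=0, (6-6)^2=0, (4-4)^2=0
sum(d^2) = 200.
Step 3: rho = 1 - 6*200 / (11*(11^2 - 1)) = 1 - 1200/1320 = 0.090909.
Step 4: Under H0, t = rho * sqrt((n-2)/(1-rho^2)) = 0.2739 ~ t(9).
Step 5: Two-sided p-value from the t-distribution with 9 df = 0.790373.
Step 6: alpha = 0.1. fail to reject H0.

rho = 0.0909, p = 0.790373, fail to reject H0 at alpha = 0.1.


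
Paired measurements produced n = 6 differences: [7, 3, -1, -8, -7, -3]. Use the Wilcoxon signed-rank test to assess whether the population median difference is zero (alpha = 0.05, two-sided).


Step 1: Drop any zero differences (none here) and take |d_i|.
|d| = [7, 3, 1, 8, 7, 3]
Step 2: Midrank |d_i| (ties get averaged ranks).
ranks: |7|->4.5, |3|->2.5, |1|->1, |8|->6, |7|->4.5, |3|->2.5
Step 3: Attach original signs; sum ranks with positive sign and with negative sign.
W+ = 4.5 + 2.5 = 7
W- = 1 + 6 + 4.5 + 2.5 = 14
(Check: W+ + W- = 21 should equal n(n+1)/2 = 21.)
Step 4: Test statistic W = min(W+, W-) = 7.
Step 5: Ties in |d|, so use the tie-corrected normal approximation.
        E[W] = n(n+1)/4 = 6*7/4 = 10.5.
        Tie groups: |d|=3 (t=2), |d|=7 (t=2); sum(t^3 - t) = 12.
        Var[W] = n(n+1)(2n+1)/24 - sum(t^3-t)/48 = 546/24 - 12/48 = 22.5.
        z = (W - E[W]) / sqrt(Var[W]) = (7 - 10.5) / 4.7434 = -0.7379.
        Two-sided p = 2*Phi(z) = 0.460597.
Step 6: alpha = 0.05. fail to reject H0.

W+ = 7, W- = 14, W = min = 7, p = 0.460597, fail to reject H0.


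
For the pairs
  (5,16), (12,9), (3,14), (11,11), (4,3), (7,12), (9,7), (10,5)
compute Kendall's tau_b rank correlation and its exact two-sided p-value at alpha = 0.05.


Step 1: Enumerate the 28 unordered pairs (i,j) with i<j and classify each by sign(x_j-x_i) * sign(y_j-y_i).
  (1,2):dx=+7,dy=-7->D; (1,3):dx=-2,dy=-2->C; (1,4):dx=+6,dy=-5->D; (1,5):dx=-1,dy=-13->C
  (1,6):dx=+2,dy=-4->D; (1,7):dx=+4,dy=-9->D; (1,8):dx=+5,dy=-11->D; (2,3):dx=-9,dy=+5->D
  (2,4):dx=-1,dy=+2->D; (2,5):dx=-8,dy=-6->C; (2,6):dx=-5,dy=+3->D; (2,7):dx=-3,dy=-2->C
  (2,8):dx=-2,dy=-4->C; (3,4):dx=+8,dy=-3->D; (3,5):dx=+1,dy=-11->D; (3,6):dx=+4,dy=-2->D
  (3,7):dx=+6,dy=-7->D; (3,8):dx=+7,dy=-9->D; (4,5):dx=-7,dy=-8->C; (4,6):dx=-4,dy=+1->D
  (4,7):dx=-2,dy=-4->C; (4,8):dx=-1,dy=-6->C; (5,6):dx=+3,dy=+9->C; (5,7):dx=+5,dy=+4->C
  (5,8):dx=+6,dy=+2->C; (6,7):dx=+2,dy=-5->D; (6,8):dx=+3,dy=-7->D; (7,8):dx=+1,dy=-2->D
Step 2: C = 11, D = 17, total pairs = 28.
Step 3: tau = (C - D)/(n(n-1)/2) = (11 - 17)/28 = -0.214286.
Step 4: Exact two-sided p-value (enumerate n! = 40320 permutations of y under H0): p = 0.548413.
Step 5: alpha = 0.05. fail to reject H0.

tau_b = -0.2143 (C=11, D=17), p = 0.548413, fail to reject H0.


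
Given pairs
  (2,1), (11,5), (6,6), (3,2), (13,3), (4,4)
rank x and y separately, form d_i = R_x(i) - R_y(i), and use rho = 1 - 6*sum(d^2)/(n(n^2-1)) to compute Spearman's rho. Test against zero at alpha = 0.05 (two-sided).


Step 1: Rank x and y separately (midranks; no ties here).
rank(x): 2->1, 11->5, 6->4, 3->2, 13->6, 4->3
rank(y): 1->1, 5->5, 6->6, 2->2, 3->3, 4->4
Step 2: d_i = R_x(i) - R_y(i); compute d_i^2.
  (1-1)^2=0, (5-5)^2=0, (4-6)^2=4, (2-2)^2=0, (6-3)^2=9, (3-4)^2=1
sum(d^2) = 14.
Step 3: rho = 1 - 6*14 / (6*(6^2 - 1)) = 1 - 84/210 = 0.600000.
Step 4: Under H0, t = rho * sqrt((n-2)/(1-rho^2)) = 1.5000 ~ t(4).
Step 5: Two-sided p-value from the t-distribution with 4 df = 0.208000.
Step 6: alpha = 0.05. fail to reject H0.

rho = 0.6000, p = 0.208000, fail to reject H0 at alpha = 0.05.


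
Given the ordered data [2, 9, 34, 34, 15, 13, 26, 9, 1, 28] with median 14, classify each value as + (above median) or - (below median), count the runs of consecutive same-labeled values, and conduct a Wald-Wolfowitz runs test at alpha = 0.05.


Step 1: Compute median = 14; label A = above, B = below.
Labels in order: BBAAABABBA  (n_A = 5, n_B = 5)
Step 2: Count runs R = 6.
Step 3: Under H0 (random ordering), E[R] = 2*n_A*n_B/(n_A+n_B) + 1 = 2*5*5/10 + 1 = 6.0000.
        Var[R] = 2*n_A*n_B*(2*n_A*n_B - n_A - n_B) / ((n_A+n_B)^2 * (n_A+n_B-1)) = 2000/900 = 2.2222.
        SD[R] = 1.4907.
Step 4: R = E[R], so z = 0 with no continuity correction.
Step 5: Two-sided p-value via normal approximation = 2*(1 - Phi(|z|)) = 1.000000.
Step 6: alpha = 0.05. fail to reject H0.

R = 6, z = 0.0000, p = 1.000000, fail to reject H0.


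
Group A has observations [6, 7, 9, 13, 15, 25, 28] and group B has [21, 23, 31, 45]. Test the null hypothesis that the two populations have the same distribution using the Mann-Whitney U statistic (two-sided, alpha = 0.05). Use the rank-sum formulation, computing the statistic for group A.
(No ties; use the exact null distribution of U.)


Step 1: Combine and sort all 11 observations; assign midranks.
sorted (value, group): (6,X), (7,X), (9,X), (13,X), (15,X), (21,Y), (23,Y), (25,X), (28,X), (31,Y), (45,Y)
ranks: 6->1, 7->2, 9->3, 13->4, 15->5, 21->6, 23->7, 25->8, 28->9, 31->10, 45->11
Step 2: Rank sum for X: R1 = 1 + 2 + 3 + 4 + 5 + 8 + 9 = 32.
Step 3: U_X = R1 - n1(n1+1)/2 = 32 - 7*8/2 = 32 - 28 = 4.
       U_Y = n1*n2 - U_X = 28 - 4 = 24.
Step 4: No ties, so the exact null distribution of U (based on enumerating the C(11,7) = 330 equally likely rank assignments) gives the two-sided p-value.
Step 5: p-value = 0.072727; compare to alpha = 0.05. fail to reject H0.

U_X = 4, p = 0.072727, fail to reject H0 at alpha = 0.05.


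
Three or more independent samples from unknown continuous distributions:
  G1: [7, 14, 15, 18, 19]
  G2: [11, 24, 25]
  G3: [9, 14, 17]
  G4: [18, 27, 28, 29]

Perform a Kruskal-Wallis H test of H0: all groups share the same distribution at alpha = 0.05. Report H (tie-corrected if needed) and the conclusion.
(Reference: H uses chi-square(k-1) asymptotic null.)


Step 1: Combine all N = 15 observations and assign midranks.
sorted (value, group, rank): (7,G1,1), (9,G3,2), (11,G2,3), (14,G1,4.5), (14,G3,4.5), (15,G1,6), (17,G3,7), (18,G1,8.5), (18,G4,8.5), (19,G1,10), (24,G2,11), (25,G2,12), (27,G4,13), (28,G4,14), (29,G4,15)
Step 2: Sum ranks within each group.
R_1 = 30 (n_1 = 5)
R_2 = 26 (n_2 = 3)
R_3 = 13.5 (n_3 = 3)
R_4 = 50.5 (n_4 = 4)
Step 3: H = 12/(N(N+1)) * sum(R_i^2/n_i) - 3(N+1)
     = 12/(15*16) * (30^2/5 + 26^2/3 + 13.5^2/3 + 50.5^2/4) - 3*16
     = 0.050000 * 1103.65 - 48
     = 7.182292.
Step 4: Ties present; correction factor C = 1 - 12/(15^3 - 15) = 0.996429. Corrected H = 7.182292 / 0.996429 = 7.208035.
Step 5: Under H0, H ~ chi^2(3); p-value = 0.065554.
Step 6: alpha = 0.05. fail to reject H0.

H = 7.2080, df = 3, p = 0.065554, fail to reject H0.


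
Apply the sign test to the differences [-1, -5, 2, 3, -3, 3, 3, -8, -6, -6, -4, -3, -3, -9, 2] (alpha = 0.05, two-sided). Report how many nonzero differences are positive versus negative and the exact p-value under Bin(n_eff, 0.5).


Step 1: Discard zero differences. Original n = 15; n_eff = number of nonzero differences = 15.
Nonzero differences (with sign): -1, -5, +2, +3, -3, +3, +3, -8, -6, -6, -4, -3, -3, -9, +2
Step 2: Count signs: positive = 5, negative = 10.
Step 3: Under H0: P(positive) = 0.5, so the number of positives S ~ Bin(15, 0.5).
Step 4: Two-sided exact p-value = sum of Bin(15,0.5) probabilities at or below the observed probability = 0.301758.
Step 5: alpha = 0.05. fail to reject H0.

n_eff = 15, pos = 5, neg = 10, p = 0.301758, fail to reject H0.


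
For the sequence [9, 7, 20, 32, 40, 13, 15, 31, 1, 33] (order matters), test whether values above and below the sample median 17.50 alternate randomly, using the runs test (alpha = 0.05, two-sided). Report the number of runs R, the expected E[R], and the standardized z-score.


Step 1: Compute median = 17.50; label A = above, B = below.
Labels in order: BBAAABBABA  (n_A = 5, n_B = 5)
Step 2: Count runs R = 6.
Step 3: Under H0 (random ordering), E[R] = 2*n_A*n_B/(n_A+n_B) + 1 = 2*5*5/10 + 1 = 6.0000.
        Var[R] = 2*n_A*n_B*(2*n_A*n_B - n_A - n_B) / ((n_A+n_B)^2 * (n_A+n_B-1)) = 2000/900 = 2.2222.
        SD[R] = 1.4907.
Step 4: R = E[R], so z = 0 with no continuity correction.
Step 5: Two-sided p-value via normal approximation = 2*(1 - Phi(|z|)) = 1.000000.
Step 6: alpha = 0.05. fail to reject H0.

R = 6, z = 0.0000, p = 1.000000, fail to reject H0.


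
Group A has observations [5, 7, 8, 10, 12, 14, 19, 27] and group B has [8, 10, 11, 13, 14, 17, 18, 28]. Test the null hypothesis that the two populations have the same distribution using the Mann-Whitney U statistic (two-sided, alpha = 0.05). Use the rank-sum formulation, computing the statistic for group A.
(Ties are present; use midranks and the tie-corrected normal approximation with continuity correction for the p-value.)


Step 1: Combine and sort all 16 observations; assign midranks.
sorted (value, group): (5,X), (7,X), (8,X), (8,Y), (10,X), (10,Y), (11,Y), (12,X), (13,Y), (14,X), (14,Y), (17,Y), (18,Y), (19,X), (27,X), (28,Y)
ranks: 5->1, 7->2, 8->3.5, 8->3.5, 10->5.5, 10->5.5, 11->7, 12->8, 13->9, 14->10.5, 14->10.5, 17->12, 18->13, 19->14, 27->15, 28->16
Step 2: Rank sum for X: R1 = 1 + 2 + 3.5 + 5.5 + 8 + 10.5 + 14 + 15 = 59.5.
Step 3: U_X = R1 - n1(n1+1)/2 = 59.5 - 8*9/2 = 59.5 - 36 = 23.5.
       U_Y = n1*n2 - U_X = 64 - 23.5 = 40.5.
Step 4: Ties are present, so use the tie-corrected normal approximation (with continuity correction) for the p-value.
Step 5: p-value = 0.399773; compare to alpha = 0.05. fail to reject H0.

U_X = 23.5, p = 0.399773, fail to reject H0 at alpha = 0.05.


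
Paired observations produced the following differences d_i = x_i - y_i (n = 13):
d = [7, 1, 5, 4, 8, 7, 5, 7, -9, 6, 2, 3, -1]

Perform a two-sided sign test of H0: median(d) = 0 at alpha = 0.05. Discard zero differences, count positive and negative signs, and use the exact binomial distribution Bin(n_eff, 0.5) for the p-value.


Step 1: Discard zero differences. Original n = 13; n_eff = number of nonzero differences = 13.
Nonzero differences (with sign): +7, +1, +5, +4, +8, +7, +5, +7, -9, +6, +2, +3, -1
Step 2: Count signs: positive = 11, negative = 2.
Step 3: Under H0: P(positive) = 0.5, so the number of positives S ~ Bin(13, 0.5).
Step 4: Two-sided exact p-value = sum of Bin(13,0.5) probabilities at or below the observed probability = 0.022461.
Step 5: alpha = 0.05. reject H0.

n_eff = 13, pos = 11, neg = 2, p = 0.022461, reject H0.


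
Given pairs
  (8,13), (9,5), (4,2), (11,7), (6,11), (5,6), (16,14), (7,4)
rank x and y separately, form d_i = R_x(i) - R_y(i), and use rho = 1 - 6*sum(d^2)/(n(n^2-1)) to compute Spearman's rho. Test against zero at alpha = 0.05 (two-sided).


Step 1: Rank x and y separately (midranks; no ties here).
rank(x): 8->5, 9->6, 4->1, 11->7, 6->3, 5->2, 16->8, 7->4
rank(y): 13->7, 5->3, 2->1, 7->5, 11->6, 6->4, 14->8, 4->2
Step 2: d_i = R_x(i) - R_y(i); compute d_i^2.
  (5-7)^2=4, (6-3)^2=9, (1-1)^2=0, (7-5)^2=4, (3-6)^2=9, (2-4)^2=4, (8-8)^2=0, (4-2)^2=4
sum(d^2) = 34.
Step 3: rho = 1 - 6*34 / (8*(8^2 - 1)) = 1 - 204/504 = 0.595238.
Step 4: Under H0, t = rho * sqrt((n-2)/(1-rho^2)) = 1.8145 ~ t(6).
Step 5: Two-sided p-value from the t-distribution with 6 df = 0.119530.
Step 6: alpha = 0.05. fail to reject H0.

rho = 0.5952, p = 0.119530, fail to reject H0 at alpha = 0.05.


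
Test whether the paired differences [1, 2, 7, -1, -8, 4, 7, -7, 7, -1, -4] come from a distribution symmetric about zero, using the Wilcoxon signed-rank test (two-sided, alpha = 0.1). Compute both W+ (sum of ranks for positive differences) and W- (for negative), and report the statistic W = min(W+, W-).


Step 1: Drop any zero differences (none here) and take |d_i|.
|d| = [1, 2, 7, 1, 8, 4, 7, 7, 7, 1, 4]
Step 2: Midrank |d_i| (ties get averaged ranks).
ranks: |1|->2, |2|->4, |7|->8.5, |1|->2, |8|->11, |4|->5.5, |7|->8.5, |7|->8.5, |7|->8.5, |1|->2, |4|->5.5
Step 3: Attach original signs; sum ranks with positive sign and with negative sign.
W+ = 2 + 4 + 8.5 + 5.5 + 8.5 + 8.5 = 37
W- = 2 + 11 + 8.5 + 2 + 5.5 = 29
(Check: W+ + W- = 66 should equal n(n+1)/2 = 66.)
Step 4: Test statistic W = min(W+, W-) = 29.
Step 5: Ties in |d|, so use the tie-corrected normal approximation.
        E[W] = n(n+1)/4 = 11*12/4 = 33.
        Tie groups: |d|=1 (t=3), |d|=4 (t=2), |d|=7 (t=4); sum(t^3 - t) = 90.
        Var[W] = n(n+1)(2n+1)/24 - sum(t^3-t)/48 = 3036/24 - 90/48 = 124.625.
        z = (W - E[W]) / sqrt(Var[W]) = (29 - 33) / 11.1636 = -0.3583.
        Two-sided p = 2*Phi(z) = 0.720112.
Step 6: alpha = 0.1. fail to reject H0.

W+ = 37, W- = 29, W = min = 29, p = 0.720112, fail to reject H0.


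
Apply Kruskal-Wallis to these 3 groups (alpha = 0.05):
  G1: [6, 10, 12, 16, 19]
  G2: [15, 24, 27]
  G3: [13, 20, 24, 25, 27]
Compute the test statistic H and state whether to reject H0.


Step 1: Combine all N = 13 observations and assign midranks.
sorted (value, group, rank): (6,G1,1), (10,G1,2), (12,G1,3), (13,G3,4), (15,G2,5), (16,G1,6), (19,G1,7), (20,G3,8), (24,G2,9.5), (24,G3,9.5), (25,G3,11), (27,G2,12.5), (27,G3,12.5)
Step 2: Sum ranks within each group.
R_1 = 19 (n_1 = 5)
R_2 = 27 (n_2 = 3)
R_3 = 45 (n_3 = 5)
Step 3: H = 12/(N(N+1)) * sum(R_i^2/n_i) - 3(N+1)
     = 12/(13*14) * (19^2/5 + 27^2/3 + 45^2/5) - 3*14
     = 0.065934 * 720.2 - 42
     = 5.485714.
Step 4: Ties present; correction factor C = 1 - 12/(13^3 - 13) = 0.994505. Corrected H = 5.485714 / 0.994505 = 5.516022.
Step 5: Under H0, H ~ chi^2(2); p-value = 0.063418.
Step 6: alpha = 0.05. fail to reject H0.

H = 5.5160, df = 2, p = 0.063418, fail to reject H0.


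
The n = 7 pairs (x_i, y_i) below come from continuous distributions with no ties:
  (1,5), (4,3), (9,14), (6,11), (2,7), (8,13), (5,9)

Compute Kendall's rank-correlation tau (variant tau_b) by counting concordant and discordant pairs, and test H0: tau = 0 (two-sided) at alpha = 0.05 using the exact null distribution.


Step 1: Enumerate the 21 unordered pairs (i,j) with i<j and classify each by sign(x_j-x_i) * sign(y_j-y_i).
  (1,2):dx=+3,dy=-2->D; (1,3):dx=+8,dy=+9->C; (1,4):dx=+5,dy=+6->C; (1,5):dx=+1,dy=+2->C
  (1,6):dx=+7,dy=+8->C; (1,7):dx=+4,dy=+4->C; (2,3):dx=+5,dy=+11->C; (2,4):dx=+2,dy=+8->C
  (2,5):dx=-2,dy=+4->D; (2,6):dx=+4,dy=+10->C; (2,7):dx=+1,dy=+6->C; (3,4):dx=-3,dy=-3->C
  (3,5):dx=-7,dy=-7->C; (3,6):dx=-1,dy=-1->C; (3,7):dx=-4,dy=-5->C; (4,5):dx=-4,dy=-4->C
  (4,6):dx=+2,dy=+2->C; (4,7):dx=-1,dy=-2->C; (5,6):dx=+6,dy=+6->C; (5,7):dx=+3,dy=+2->C
  (6,7):dx=-3,dy=-4->C
Step 2: C = 19, D = 2, total pairs = 21.
Step 3: tau = (C - D)/(n(n-1)/2) = (19 - 2)/21 = 0.809524.
Step 4: Exact two-sided p-value (enumerate n! = 5040 permutations of y under H0): p = 0.010714.
Step 5: alpha = 0.05. reject H0.

tau_b = 0.8095 (C=19, D=2), p = 0.010714, reject H0.


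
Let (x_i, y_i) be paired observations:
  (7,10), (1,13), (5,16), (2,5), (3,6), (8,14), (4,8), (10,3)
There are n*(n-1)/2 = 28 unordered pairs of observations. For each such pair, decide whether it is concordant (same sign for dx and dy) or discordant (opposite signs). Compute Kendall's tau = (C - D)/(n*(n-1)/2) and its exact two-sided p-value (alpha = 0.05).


Step 1: Enumerate the 28 unordered pairs (i,j) with i<j and classify each by sign(x_j-x_i) * sign(y_j-y_i).
  (1,2):dx=-6,dy=+3->D; (1,3):dx=-2,dy=+6->D; (1,4):dx=-5,dy=-5->C; (1,5):dx=-4,dy=-4->C
  (1,6):dx=+1,dy=+4->C; (1,7):dx=-3,dy=-2->C; (1,8):dx=+3,dy=-7->D; (2,3):dx=+4,dy=+3->C
  (2,4):dx=+1,dy=-8->D; (2,5):dx=+2,dy=-7->D; (2,6):dx=+7,dy=+1->C; (2,7):dx=+3,dy=-5->D
  (2,8):dx=+9,dy=-10->D; (3,4):dx=-3,dy=-11->C; (3,5):dx=-2,dy=-10->C; (3,6):dx=+3,dy=-2->D
  (3,7):dx=-1,dy=-8->C; (3,8):dx=+5,dy=-13->D; (4,5):dx=+1,dy=+1->C; (4,6):dx=+6,dy=+9->C
  (4,7):dx=+2,dy=+3->C; (4,8):dx=+8,dy=-2->D; (5,6):dx=+5,dy=+8->C; (5,7):dx=+1,dy=+2->C
  (5,8):dx=+7,dy=-3->D; (6,7):dx=-4,dy=-6->C; (6,8):dx=+2,dy=-11->D; (7,8):dx=+6,dy=-5->D
Step 2: C = 15, D = 13, total pairs = 28.
Step 3: tau = (C - D)/(n(n-1)/2) = (15 - 13)/28 = 0.071429.
Step 4: Exact two-sided p-value (enumerate n! = 40320 permutations of y under H0): p = 0.904861.
Step 5: alpha = 0.05. fail to reject H0.

tau_b = 0.0714 (C=15, D=13), p = 0.904861, fail to reject H0.


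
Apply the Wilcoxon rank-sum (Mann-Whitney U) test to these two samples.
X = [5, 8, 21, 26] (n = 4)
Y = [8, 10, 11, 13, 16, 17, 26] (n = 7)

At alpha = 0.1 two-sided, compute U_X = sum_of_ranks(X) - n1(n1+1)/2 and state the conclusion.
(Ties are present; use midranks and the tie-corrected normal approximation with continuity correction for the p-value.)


Step 1: Combine and sort all 11 observations; assign midranks.
sorted (value, group): (5,X), (8,X), (8,Y), (10,Y), (11,Y), (13,Y), (16,Y), (17,Y), (21,X), (26,X), (26,Y)
ranks: 5->1, 8->2.5, 8->2.5, 10->4, 11->5, 13->6, 16->7, 17->8, 21->9, 26->10.5, 26->10.5
Step 2: Rank sum for X: R1 = 1 + 2.5 + 9 + 10.5 = 23.
Step 3: U_X = R1 - n1(n1+1)/2 = 23 - 4*5/2 = 23 - 10 = 13.
       U_Y = n1*n2 - U_X = 28 - 13 = 15.
Step 4: Ties are present, so use the tie-corrected normal approximation (with continuity correction) for the p-value.
Step 5: p-value = 0.924376; compare to alpha = 0.1. fail to reject H0.

U_X = 13, p = 0.924376, fail to reject H0 at alpha = 0.1.


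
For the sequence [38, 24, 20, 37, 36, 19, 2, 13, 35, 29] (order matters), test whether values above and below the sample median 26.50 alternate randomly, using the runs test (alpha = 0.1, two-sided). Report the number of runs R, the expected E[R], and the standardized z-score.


Step 1: Compute median = 26.50; label A = above, B = below.
Labels in order: ABBAABBBAA  (n_A = 5, n_B = 5)
Step 2: Count runs R = 5.
Step 3: Under H0 (random ordering), E[R] = 2*n_A*n_B/(n_A+n_B) + 1 = 2*5*5/10 + 1 = 6.0000.
        Var[R] = 2*n_A*n_B*(2*n_A*n_B - n_A - n_B) / ((n_A+n_B)^2 * (n_A+n_B-1)) = 2000/900 = 2.2222.
        SD[R] = 1.4907.
Step 4: Continuity-corrected z = (R + 0.5 - E[R]) / SD[R] = (5 + 0.5 - 6.0000) / 1.4907 = -0.3354.
Step 5: Two-sided p-value via normal approximation = 2*(1 - Phi(|z|)) = 0.737316.
Step 6: alpha = 0.1. fail to reject H0.

R = 5, z = -0.3354, p = 0.737316, fail to reject H0.
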